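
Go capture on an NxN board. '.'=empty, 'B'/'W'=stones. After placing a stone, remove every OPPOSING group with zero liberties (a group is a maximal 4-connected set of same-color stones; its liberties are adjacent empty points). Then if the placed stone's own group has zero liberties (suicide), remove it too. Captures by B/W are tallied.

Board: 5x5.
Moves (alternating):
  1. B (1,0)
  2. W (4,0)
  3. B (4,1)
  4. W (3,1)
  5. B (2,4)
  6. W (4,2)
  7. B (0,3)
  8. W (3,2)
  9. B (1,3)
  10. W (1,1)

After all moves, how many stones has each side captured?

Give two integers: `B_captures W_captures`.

Answer: 0 1

Derivation:
Move 1: B@(1,0) -> caps B=0 W=0
Move 2: W@(4,0) -> caps B=0 W=0
Move 3: B@(4,1) -> caps B=0 W=0
Move 4: W@(3,1) -> caps B=0 W=0
Move 5: B@(2,4) -> caps B=0 W=0
Move 6: W@(4,2) -> caps B=0 W=1
Move 7: B@(0,3) -> caps B=0 W=1
Move 8: W@(3,2) -> caps B=0 W=1
Move 9: B@(1,3) -> caps B=0 W=1
Move 10: W@(1,1) -> caps B=0 W=1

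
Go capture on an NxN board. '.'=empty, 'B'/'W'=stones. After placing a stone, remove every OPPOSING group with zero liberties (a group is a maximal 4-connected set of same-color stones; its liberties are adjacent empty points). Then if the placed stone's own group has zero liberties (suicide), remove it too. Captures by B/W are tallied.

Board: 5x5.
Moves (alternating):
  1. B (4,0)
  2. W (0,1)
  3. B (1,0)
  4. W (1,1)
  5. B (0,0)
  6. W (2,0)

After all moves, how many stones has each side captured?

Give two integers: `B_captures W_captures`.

Move 1: B@(4,0) -> caps B=0 W=0
Move 2: W@(0,1) -> caps B=0 W=0
Move 3: B@(1,0) -> caps B=0 W=0
Move 4: W@(1,1) -> caps B=0 W=0
Move 5: B@(0,0) -> caps B=0 W=0
Move 6: W@(2,0) -> caps B=0 W=2

Answer: 0 2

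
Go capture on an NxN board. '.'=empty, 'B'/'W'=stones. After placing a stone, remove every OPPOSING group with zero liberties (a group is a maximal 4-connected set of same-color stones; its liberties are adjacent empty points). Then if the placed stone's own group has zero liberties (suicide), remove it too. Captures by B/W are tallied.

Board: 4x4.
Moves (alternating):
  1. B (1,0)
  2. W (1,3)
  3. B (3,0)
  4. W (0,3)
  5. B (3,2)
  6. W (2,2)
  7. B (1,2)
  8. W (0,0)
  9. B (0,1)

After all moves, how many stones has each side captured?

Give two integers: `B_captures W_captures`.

Answer: 1 0

Derivation:
Move 1: B@(1,0) -> caps B=0 W=0
Move 2: W@(1,3) -> caps B=0 W=0
Move 3: B@(3,0) -> caps B=0 W=0
Move 4: W@(0,3) -> caps B=0 W=0
Move 5: B@(3,2) -> caps B=0 W=0
Move 6: W@(2,2) -> caps B=0 W=0
Move 7: B@(1,2) -> caps B=0 W=0
Move 8: W@(0,0) -> caps B=0 W=0
Move 9: B@(0,1) -> caps B=1 W=0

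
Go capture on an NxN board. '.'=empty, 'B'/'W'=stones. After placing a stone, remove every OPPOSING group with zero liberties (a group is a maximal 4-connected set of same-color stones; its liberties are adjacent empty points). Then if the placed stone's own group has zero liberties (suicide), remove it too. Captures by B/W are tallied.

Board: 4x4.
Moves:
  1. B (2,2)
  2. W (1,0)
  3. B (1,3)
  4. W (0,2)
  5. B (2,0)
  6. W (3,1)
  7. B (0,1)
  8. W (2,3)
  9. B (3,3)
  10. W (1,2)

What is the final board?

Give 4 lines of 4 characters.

Answer: .BW.
W.WB
B.B.
.W.B

Derivation:
Move 1: B@(2,2) -> caps B=0 W=0
Move 2: W@(1,0) -> caps B=0 W=0
Move 3: B@(1,3) -> caps B=0 W=0
Move 4: W@(0,2) -> caps B=0 W=0
Move 5: B@(2,0) -> caps B=0 W=0
Move 6: W@(3,1) -> caps B=0 W=0
Move 7: B@(0,1) -> caps B=0 W=0
Move 8: W@(2,3) -> caps B=0 W=0
Move 9: B@(3,3) -> caps B=1 W=0
Move 10: W@(1,2) -> caps B=1 W=0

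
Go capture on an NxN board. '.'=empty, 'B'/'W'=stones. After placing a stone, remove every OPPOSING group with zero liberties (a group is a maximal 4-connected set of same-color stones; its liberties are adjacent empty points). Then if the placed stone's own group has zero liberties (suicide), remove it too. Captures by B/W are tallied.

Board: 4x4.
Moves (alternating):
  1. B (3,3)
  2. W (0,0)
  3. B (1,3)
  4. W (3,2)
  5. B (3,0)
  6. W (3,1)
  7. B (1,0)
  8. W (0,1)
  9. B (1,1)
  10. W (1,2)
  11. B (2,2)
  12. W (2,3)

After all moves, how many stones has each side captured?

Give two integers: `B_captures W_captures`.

Move 1: B@(3,3) -> caps B=0 W=0
Move 2: W@(0,0) -> caps B=0 W=0
Move 3: B@(1,3) -> caps B=0 W=0
Move 4: W@(3,2) -> caps B=0 W=0
Move 5: B@(3,0) -> caps B=0 W=0
Move 6: W@(3,1) -> caps B=0 W=0
Move 7: B@(1,0) -> caps B=0 W=0
Move 8: W@(0,1) -> caps B=0 W=0
Move 9: B@(1,1) -> caps B=0 W=0
Move 10: W@(1,2) -> caps B=0 W=0
Move 11: B@(2,2) -> caps B=0 W=0
Move 12: W@(2,3) -> caps B=0 W=1

Answer: 0 1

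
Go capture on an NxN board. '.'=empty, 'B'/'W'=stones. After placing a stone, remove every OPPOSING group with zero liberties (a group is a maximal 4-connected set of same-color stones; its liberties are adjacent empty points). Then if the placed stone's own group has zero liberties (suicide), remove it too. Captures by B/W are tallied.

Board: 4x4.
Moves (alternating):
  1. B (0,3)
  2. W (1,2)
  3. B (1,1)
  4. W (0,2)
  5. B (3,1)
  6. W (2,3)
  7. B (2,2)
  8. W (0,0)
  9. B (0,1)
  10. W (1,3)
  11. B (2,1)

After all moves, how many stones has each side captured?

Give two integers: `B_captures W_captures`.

Answer: 0 1

Derivation:
Move 1: B@(0,3) -> caps B=0 W=0
Move 2: W@(1,2) -> caps B=0 W=0
Move 3: B@(1,1) -> caps B=0 W=0
Move 4: W@(0,2) -> caps B=0 W=0
Move 5: B@(3,1) -> caps B=0 W=0
Move 6: W@(2,3) -> caps B=0 W=0
Move 7: B@(2,2) -> caps B=0 W=0
Move 8: W@(0,0) -> caps B=0 W=0
Move 9: B@(0,1) -> caps B=0 W=0
Move 10: W@(1,3) -> caps B=0 W=1
Move 11: B@(2,1) -> caps B=0 W=1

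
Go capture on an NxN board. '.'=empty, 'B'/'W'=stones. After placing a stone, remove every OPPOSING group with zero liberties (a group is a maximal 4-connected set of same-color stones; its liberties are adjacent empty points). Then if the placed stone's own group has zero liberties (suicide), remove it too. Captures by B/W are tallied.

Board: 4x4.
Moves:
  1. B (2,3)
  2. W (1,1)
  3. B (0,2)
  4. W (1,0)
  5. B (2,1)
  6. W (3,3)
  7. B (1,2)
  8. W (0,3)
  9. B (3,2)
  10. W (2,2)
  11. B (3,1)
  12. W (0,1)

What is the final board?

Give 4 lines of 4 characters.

Answer: .WBW
WWB.
.B.B
.BB.

Derivation:
Move 1: B@(2,3) -> caps B=0 W=0
Move 2: W@(1,1) -> caps B=0 W=0
Move 3: B@(0,2) -> caps B=0 W=0
Move 4: W@(1,0) -> caps B=0 W=0
Move 5: B@(2,1) -> caps B=0 W=0
Move 6: W@(3,3) -> caps B=0 W=0
Move 7: B@(1,2) -> caps B=0 W=0
Move 8: W@(0,3) -> caps B=0 W=0
Move 9: B@(3,2) -> caps B=1 W=0
Move 10: W@(2,2) -> caps B=1 W=0
Move 11: B@(3,1) -> caps B=1 W=0
Move 12: W@(0,1) -> caps B=1 W=0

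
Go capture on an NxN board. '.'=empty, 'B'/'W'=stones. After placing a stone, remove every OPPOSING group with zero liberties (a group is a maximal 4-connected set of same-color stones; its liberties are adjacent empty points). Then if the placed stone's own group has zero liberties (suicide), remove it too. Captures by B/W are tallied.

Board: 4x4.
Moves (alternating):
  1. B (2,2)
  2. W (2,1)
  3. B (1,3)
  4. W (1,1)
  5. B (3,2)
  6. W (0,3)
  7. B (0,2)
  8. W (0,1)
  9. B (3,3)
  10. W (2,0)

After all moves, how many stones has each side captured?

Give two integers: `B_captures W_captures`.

Move 1: B@(2,2) -> caps B=0 W=0
Move 2: W@(2,1) -> caps B=0 W=0
Move 3: B@(1,3) -> caps B=0 W=0
Move 4: W@(1,1) -> caps B=0 W=0
Move 5: B@(3,2) -> caps B=0 W=0
Move 6: W@(0,3) -> caps B=0 W=0
Move 7: B@(0,2) -> caps B=1 W=0
Move 8: W@(0,1) -> caps B=1 W=0
Move 9: B@(3,3) -> caps B=1 W=0
Move 10: W@(2,0) -> caps B=1 W=0

Answer: 1 0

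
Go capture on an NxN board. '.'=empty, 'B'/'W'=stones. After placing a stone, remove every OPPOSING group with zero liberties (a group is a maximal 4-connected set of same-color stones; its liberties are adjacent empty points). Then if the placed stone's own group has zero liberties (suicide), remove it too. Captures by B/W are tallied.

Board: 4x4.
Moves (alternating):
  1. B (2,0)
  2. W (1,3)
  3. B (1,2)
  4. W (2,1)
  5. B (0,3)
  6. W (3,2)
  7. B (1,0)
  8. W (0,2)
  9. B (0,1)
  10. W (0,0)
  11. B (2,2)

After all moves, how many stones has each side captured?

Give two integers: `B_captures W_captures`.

Move 1: B@(2,0) -> caps B=0 W=0
Move 2: W@(1,3) -> caps B=0 W=0
Move 3: B@(1,2) -> caps B=0 W=0
Move 4: W@(2,1) -> caps B=0 W=0
Move 5: B@(0,3) -> caps B=0 W=0
Move 6: W@(3,2) -> caps B=0 W=0
Move 7: B@(1,0) -> caps B=0 W=0
Move 8: W@(0,2) -> caps B=0 W=1
Move 9: B@(0,1) -> caps B=0 W=1
Move 10: W@(0,0) -> caps B=0 W=1
Move 11: B@(2,2) -> caps B=0 W=1

Answer: 0 1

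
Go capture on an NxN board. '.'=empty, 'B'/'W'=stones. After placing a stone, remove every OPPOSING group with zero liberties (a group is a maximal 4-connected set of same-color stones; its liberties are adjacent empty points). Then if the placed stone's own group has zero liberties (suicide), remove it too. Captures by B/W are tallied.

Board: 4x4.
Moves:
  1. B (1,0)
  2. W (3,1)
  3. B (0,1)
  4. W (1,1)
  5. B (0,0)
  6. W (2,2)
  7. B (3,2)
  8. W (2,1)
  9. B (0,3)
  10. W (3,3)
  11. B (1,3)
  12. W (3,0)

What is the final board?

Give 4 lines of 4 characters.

Move 1: B@(1,0) -> caps B=0 W=0
Move 2: W@(3,1) -> caps B=0 W=0
Move 3: B@(0,1) -> caps B=0 W=0
Move 4: W@(1,1) -> caps B=0 W=0
Move 5: B@(0,0) -> caps B=0 W=0
Move 6: W@(2,2) -> caps B=0 W=0
Move 7: B@(3,2) -> caps B=0 W=0
Move 8: W@(2,1) -> caps B=0 W=0
Move 9: B@(0,3) -> caps B=0 W=0
Move 10: W@(3,3) -> caps B=0 W=1
Move 11: B@(1,3) -> caps B=0 W=1
Move 12: W@(3,0) -> caps B=0 W=1

Answer: BB.B
BW.B
.WW.
WW.W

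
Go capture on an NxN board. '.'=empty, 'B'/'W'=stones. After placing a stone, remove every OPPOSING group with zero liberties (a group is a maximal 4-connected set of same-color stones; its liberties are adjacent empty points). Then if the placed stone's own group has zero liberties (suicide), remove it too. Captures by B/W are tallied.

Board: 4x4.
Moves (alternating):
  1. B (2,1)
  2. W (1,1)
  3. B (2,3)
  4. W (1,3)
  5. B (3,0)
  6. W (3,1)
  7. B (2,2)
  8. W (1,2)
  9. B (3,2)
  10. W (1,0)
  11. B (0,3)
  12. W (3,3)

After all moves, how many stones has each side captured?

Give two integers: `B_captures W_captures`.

Answer: 1 0

Derivation:
Move 1: B@(2,1) -> caps B=0 W=0
Move 2: W@(1,1) -> caps B=0 W=0
Move 3: B@(2,3) -> caps B=0 W=0
Move 4: W@(1,3) -> caps B=0 W=0
Move 5: B@(3,0) -> caps B=0 W=0
Move 6: W@(3,1) -> caps B=0 W=0
Move 7: B@(2,2) -> caps B=0 W=0
Move 8: W@(1,2) -> caps B=0 W=0
Move 9: B@(3,2) -> caps B=1 W=0
Move 10: W@(1,0) -> caps B=1 W=0
Move 11: B@(0,3) -> caps B=1 W=0
Move 12: W@(3,3) -> caps B=1 W=0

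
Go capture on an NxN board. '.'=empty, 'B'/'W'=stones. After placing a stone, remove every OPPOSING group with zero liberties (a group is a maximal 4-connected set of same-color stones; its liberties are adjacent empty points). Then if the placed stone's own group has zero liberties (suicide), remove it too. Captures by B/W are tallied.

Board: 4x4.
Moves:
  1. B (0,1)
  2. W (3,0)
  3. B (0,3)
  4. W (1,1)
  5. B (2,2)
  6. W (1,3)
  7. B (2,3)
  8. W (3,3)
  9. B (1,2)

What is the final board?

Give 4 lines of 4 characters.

Move 1: B@(0,1) -> caps B=0 W=0
Move 2: W@(3,0) -> caps B=0 W=0
Move 3: B@(0,3) -> caps B=0 W=0
Move 4: W@(1,1) -> caps B=0 W=0
Move 5: B@(2,2) -> caps B=0 W=0
Move 6: W@(1,3) -> caps B=0 W=0
Move 7: B@(2,3) -> caps B=0 W=0
Move 8: W@(3,3) -> caps B=0 W=0
Move 9: B@(1,2) -> caps B=1 W=0

Answer: .B.B
.WB.
..BB
W..W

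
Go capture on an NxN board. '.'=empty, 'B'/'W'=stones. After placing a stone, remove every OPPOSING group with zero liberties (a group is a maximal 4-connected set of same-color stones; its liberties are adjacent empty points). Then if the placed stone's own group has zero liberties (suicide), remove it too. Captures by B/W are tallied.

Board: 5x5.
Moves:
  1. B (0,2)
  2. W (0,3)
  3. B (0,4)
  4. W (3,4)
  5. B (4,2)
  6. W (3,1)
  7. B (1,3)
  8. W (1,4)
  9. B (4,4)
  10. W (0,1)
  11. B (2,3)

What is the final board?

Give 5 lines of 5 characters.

Answer: .WB.B
...BW
...B.
.W..W
..B.B

Derivation:
Move 1: B@(0,2) -> caps B=0 W=0
Move 2: W@(0,3) -> caps B=0 W=0
Move 3: B@(0,4) -> caps B=0 W=0
Move 4: W@(3,4) -> caps B=0 W=0
Move 5: B@(4,2) -> caps B=0 W=0
Move 6: W@(3,1) -> caps B=0 W=0
Move 7: B@(1,3) -> caps B=1 W=0
Move 8: W@(1,4) -> caps B=1 W=0
Move 9: B@(4,4) -> caps B=1 W=0
Move 10: W@(0,1) -> caps B=1 W=0
Move 11: B@(2,3) -> caps B=1 W=0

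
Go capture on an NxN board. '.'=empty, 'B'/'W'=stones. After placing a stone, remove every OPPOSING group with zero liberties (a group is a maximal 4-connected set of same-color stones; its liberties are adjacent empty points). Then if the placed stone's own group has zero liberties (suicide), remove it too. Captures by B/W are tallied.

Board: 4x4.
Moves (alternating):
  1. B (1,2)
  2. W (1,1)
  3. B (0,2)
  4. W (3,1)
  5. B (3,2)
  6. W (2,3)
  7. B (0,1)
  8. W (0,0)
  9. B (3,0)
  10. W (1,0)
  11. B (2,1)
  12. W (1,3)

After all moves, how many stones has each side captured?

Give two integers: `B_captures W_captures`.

Answer: 1 0

Derivation:
Move 1: B@(1,2) -> caps B=0 W=0
Move 2: W@(1,1) -> caps B=0 W=0
Move 3: B@(0,2) -> caps B=0 W=0
Move 4: W@(3,1) -> caps B=0 W=0
Move 5: B@(3,2) -> caps B=0 W=0
Move 6: W@(2,3) -> caps B=0 W=0
Move 7: B@(0,1) -> caps B=0 W=0
Move 8: W@(0,0) -> caps B=0 W=0
Move 9: B@(3,0) -> caps B=0 W=0
Move 10: W@(1,0) -> caps B=0 W=0
Move 11: B@(2,1) -> caps B=1 W=0
Move 12: W@(1,3) -> caps B=1 W=0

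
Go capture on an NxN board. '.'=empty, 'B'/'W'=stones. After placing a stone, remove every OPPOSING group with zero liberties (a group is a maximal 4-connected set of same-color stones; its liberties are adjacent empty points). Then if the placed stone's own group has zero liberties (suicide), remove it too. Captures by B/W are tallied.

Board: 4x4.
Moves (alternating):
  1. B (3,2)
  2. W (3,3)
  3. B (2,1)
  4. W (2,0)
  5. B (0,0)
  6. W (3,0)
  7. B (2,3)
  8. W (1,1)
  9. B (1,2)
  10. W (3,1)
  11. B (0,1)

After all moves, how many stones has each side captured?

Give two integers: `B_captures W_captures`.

Answer: 1 0

Derivation:
Move 1: B@(3,2) -> caps B=0 W=0
Move 2: W@(3,3) -> caps B=0 W=0
Move 3: B@(2,1) -> caps B=0 W=0
Move 4: W@(2,0) -> caps B=0 W=0
Move 5: B@(0,0) -> caps B=0 W=0
Move 6: W@(3,0) -> caps B=0 W=0
Move 7: B@(2,3) -> caps B=1 W=0
Move 8: W@(1,1) -> caps B=1 W=0
Move 9: B@(1,2) -> caps B=1 W=0
Move 10: W@(3,1) -> caps B=1 W=0
Move 11: B@(0,1) -> caps B=1 W=0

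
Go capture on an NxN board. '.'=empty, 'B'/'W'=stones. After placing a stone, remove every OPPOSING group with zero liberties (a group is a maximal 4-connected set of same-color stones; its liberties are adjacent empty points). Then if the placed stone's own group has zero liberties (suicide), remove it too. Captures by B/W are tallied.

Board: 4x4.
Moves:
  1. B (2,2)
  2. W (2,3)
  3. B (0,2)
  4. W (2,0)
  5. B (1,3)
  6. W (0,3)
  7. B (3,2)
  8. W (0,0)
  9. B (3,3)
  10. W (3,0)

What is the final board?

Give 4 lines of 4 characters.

Move 1: B@(2,2) -> caps B=0 W=0
Move 2: W@(2,3) -> caps B=0 W=0
Move 3: B@(0,2) -> caps B=0 W=0
Move 4: W@(2,0) -> caps B=0 W=0
Move 5: B@(1,3) -> caps B=0 W=0
Move 6: W@(0,3) -> caps B=0 W=0
Move 7: B@(3,2) -> caps B=0 W=0
Move 8: W@(0,0) -> caps B=0 W=0
Move 9: B@(3,3) -> caps B=1 W=0
Move 10: W@(3,0) -> caps B=1 W=0

Answer: W.B.
...B
W.B.
W.BB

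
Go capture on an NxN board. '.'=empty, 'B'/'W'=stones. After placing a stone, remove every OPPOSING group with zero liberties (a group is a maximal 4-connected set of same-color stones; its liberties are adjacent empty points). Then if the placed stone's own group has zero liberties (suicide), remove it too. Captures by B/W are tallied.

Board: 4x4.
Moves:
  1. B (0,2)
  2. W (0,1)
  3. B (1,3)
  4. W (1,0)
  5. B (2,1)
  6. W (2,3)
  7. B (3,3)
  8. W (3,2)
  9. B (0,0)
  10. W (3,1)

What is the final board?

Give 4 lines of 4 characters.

Answer: .WB.
W..B
.B.W
.WW.

Derivation:
Move 1: B@(0,2) -> caps B=0 W=0
Move 2: W@(0,1) -> caps B=0 W=0
Move 3: B@(1,3) -> caps B=0 W=0
Move 4: W@(1,0) -> caps B=0 W=0
Move 5: B@(2,1) -> caps B=0 W=0
Move 6: W@(2,3) -> caps B=0 W=0
Move 7: B@(3,3) -> caps B=0 W=0
Move 8: W@(3,2) -> caps B=0 W=1
Move 9: B@(0,0) -> caps B=0 W=1
Move 10: W@(3,1) -> caps B=0 W=1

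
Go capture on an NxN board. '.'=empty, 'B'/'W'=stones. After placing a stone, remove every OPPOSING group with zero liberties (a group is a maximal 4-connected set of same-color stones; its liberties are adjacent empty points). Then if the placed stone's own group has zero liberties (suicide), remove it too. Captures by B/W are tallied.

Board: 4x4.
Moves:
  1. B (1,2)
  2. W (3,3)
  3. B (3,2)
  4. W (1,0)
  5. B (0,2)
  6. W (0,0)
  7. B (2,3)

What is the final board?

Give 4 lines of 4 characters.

Answer: W.B.
W.B.
...B
..B.

Derivation:
Move 1: B@(1,2) -> caps B=0 W=0
Move 2: W@(3,3) -> caps B=0 W=0
Move 3: B@(3,2) -> caps B=0 W=0
Move 4: W@(1,0) -> caps B=0 W=0
Move 5: B@(0,2) -> caps B=0 W=0
Move 6: W@(0,0) -> caps B=0 W=0
Move 7: B@(2,3) -> caps B=1 W=0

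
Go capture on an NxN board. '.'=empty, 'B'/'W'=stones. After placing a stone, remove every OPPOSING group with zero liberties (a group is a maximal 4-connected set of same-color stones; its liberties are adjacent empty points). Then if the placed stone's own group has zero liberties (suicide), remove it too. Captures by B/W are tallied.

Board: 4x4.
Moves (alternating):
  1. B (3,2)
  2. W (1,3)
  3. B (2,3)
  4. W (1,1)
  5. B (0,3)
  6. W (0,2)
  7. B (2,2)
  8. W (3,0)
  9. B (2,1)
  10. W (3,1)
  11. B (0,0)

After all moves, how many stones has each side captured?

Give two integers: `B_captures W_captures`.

Move 1: B@(3,2) -> caps B=0 W=0
Move 2: W@(1,3) -> caps B=0 W=0
Move 3: B@(2,3) -> caps B=0 W=0
Move 4: W@(1,1) -> caps B=0 W=0
Move 5: B@(0,3) -> caps B=0 W=0
Move 6: W@(0,2) -> caps B=0 W=1
Move 7: B@(2,2) -> caps B=0 W=1
Move 8: W@(3,0) -> caps B=0 W=1
Move 9: B@(2,1) -> caps B=0 W=1
Move 10: W@(3,1) -> caps B=0 W=1
Move 11: B@(0,0) -> caps B=0 W=1

Answer: 0 1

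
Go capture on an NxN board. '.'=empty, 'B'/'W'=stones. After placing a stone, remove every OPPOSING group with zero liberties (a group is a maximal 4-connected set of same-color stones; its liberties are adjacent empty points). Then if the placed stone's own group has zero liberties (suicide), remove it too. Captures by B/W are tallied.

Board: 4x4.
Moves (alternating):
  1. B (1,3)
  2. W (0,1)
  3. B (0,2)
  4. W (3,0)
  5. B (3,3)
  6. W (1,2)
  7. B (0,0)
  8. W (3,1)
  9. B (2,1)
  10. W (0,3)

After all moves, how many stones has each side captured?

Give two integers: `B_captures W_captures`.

Move 1: B@(1,3) -> caps B=0 W=0
Move 2: W@(0,1) -> caps B=0 W=0
Move 3: B@(0,2) -> caps B=0 W=0
Move 4: W@(3,0) -> caps B=0 W=0
Move 5: B@(3,3) -> caps B=0 W=0
Move 6: W@(1,2) -> caps B=0 W=0
Move 7: B@(0,0) -> caps B=0 W=0
Move 8: W@(3,1) -> caps B=0 W=0
Move 9: B@(2,1) -> caps B=0 W=0
Move 10: W@(0,3) -> caps B=0 W=1

Answer: 0 1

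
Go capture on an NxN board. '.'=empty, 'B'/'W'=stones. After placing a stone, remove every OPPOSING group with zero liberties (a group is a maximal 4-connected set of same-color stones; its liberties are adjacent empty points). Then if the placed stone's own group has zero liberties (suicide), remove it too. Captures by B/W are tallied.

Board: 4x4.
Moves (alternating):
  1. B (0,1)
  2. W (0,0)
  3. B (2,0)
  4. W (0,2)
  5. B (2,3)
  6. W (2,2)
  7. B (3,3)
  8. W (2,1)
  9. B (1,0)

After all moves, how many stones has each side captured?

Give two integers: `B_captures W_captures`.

Answer: 1 0

Derivation:
Move 1: B@(0,1) -> caps B=0 W=0
Move 2: W@(0,0) -> caps B=0 W=0
Move 3: B@(2,0) -> caps B=0 W=0
Move 4: W@(0,2) -> caps B=0 W=0
Move 5: B@(2,3) -> caps B=0 W=0
Move 6: W@(2,2) -> caps B=0 W=0
Move 7: B@(3,3) -> caps B=0 W=0
Move 8: W@(2,1) -> caps B=0 W=0
Move 9: B@(1,0) -> caps B=1 W=0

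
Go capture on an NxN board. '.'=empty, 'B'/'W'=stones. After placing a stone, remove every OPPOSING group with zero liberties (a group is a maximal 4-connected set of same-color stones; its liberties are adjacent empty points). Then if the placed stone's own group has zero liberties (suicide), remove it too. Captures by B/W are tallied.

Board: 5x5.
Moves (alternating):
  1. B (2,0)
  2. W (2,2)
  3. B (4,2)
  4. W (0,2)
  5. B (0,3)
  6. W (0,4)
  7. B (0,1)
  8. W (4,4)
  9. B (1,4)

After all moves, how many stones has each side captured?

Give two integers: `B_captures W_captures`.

Move 1: B@(2,0) -> caps B=0 W=0
Move 2: W@(2,2) -> caps B=0 W=0
Move 3: B@(4,2) -> caps B=0 W=0
Move 4: W@(0,2) -> caps B=0 W=0
Move 5: B@(0,3) -> caps B=0 W=0
Move 6: W@(0,4) -> caps B=0 W=0
Move 7: B@(0,1) -> caps B=0 W=0
Move 8: W@(4,4) -> caps B=0 W=0
Move 9: B@(1,4) -> caps B=1 W=0

Answer: 1 0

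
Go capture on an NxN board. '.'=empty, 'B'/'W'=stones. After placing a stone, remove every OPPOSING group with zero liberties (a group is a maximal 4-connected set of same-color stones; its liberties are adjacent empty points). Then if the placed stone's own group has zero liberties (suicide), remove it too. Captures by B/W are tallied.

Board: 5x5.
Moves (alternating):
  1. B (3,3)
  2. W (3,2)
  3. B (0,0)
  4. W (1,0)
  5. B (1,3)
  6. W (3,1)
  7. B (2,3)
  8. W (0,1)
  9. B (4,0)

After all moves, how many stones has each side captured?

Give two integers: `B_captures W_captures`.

Move 1: B@(3,3) -> caps B=0 W=0
Move 2: W@(3,2) -> caps B=0 W=0
Move 3: B@(0,0) -> caps B=0 W=0
Move 4: W@(1,0) -> caps B=0 W=0
Move 5: B@(1,3) -> caps B=0 W=0
Move 6: W@(3,1) -> caps B=0 W=0
Move 7: B@(2,3) -> caps B=0 W=0
Move 8: W@(0,1) -> caps B=0 W=1
Move 9: B@(4,0) -> caps B=0 W=1

Answer: 0 1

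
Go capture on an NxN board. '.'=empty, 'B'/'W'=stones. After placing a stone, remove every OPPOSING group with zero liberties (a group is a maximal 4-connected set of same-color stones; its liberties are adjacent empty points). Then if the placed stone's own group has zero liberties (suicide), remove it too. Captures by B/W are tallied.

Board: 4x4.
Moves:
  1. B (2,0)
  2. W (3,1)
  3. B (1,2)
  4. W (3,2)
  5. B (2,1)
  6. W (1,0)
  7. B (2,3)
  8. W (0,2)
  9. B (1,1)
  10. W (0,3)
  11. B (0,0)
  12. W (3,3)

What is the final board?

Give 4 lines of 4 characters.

Answer: B.WW
.BB.
BB.B
.WWW

Derivation:
Move 1: B@(2,0) -> caps B=0 W=0
Move 2: W@(3,1) -> caps B=0 W=0
Move 3: B@(1,2) -> caps B=0 W=0
Move 4: W@(3,2) -> caps B=0 W=0
Move 5: B@(2,1) -> caps B=0 W=0
Move 6: W@(1,0) -> caps B=0 W=0
Move 7: B@(2,3) -> caps B=0 W=0
Move 8: W@(0,2) -> caps B=0 W=0
Move 9: B@(1,1) -> caps B=0 W=0
Move 10: W@(0,3) -> caps B=0 W=0
Move 11: B@(0,0) -> caps B=1 W=0
Move 12: W@(3,3) -> caps B=1 W=0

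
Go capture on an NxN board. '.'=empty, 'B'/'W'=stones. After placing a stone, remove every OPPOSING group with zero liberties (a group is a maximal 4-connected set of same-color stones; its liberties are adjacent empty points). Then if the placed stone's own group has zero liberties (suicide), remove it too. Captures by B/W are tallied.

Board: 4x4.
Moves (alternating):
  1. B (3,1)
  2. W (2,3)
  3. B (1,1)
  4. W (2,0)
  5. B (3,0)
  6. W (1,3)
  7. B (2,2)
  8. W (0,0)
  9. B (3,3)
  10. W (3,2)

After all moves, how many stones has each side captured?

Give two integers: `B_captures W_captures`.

Move 1: B@(3,1) -> caps B=0 W=0
Move 2: W@(2,3) -> caps B=0 W=0
Move 3: B@(1,1) -> caps B=0 W=0
Move 4: W@(2,0) -> caps B=0 W=0
Move 5: B@(3,0) -> caps B=0 W=0
Move 6: W@(1,3) -> caps B=0 W=0
Move 7: B@(2,2) -> caps B=0 W=0
Move 8: W@(0,0) -> caps B=0 W=0
Move 9: B@(3,3) -> caps B=0 W=0
Move 10: W@(3,2) -> caps B=0 W=1

Answer: 0 1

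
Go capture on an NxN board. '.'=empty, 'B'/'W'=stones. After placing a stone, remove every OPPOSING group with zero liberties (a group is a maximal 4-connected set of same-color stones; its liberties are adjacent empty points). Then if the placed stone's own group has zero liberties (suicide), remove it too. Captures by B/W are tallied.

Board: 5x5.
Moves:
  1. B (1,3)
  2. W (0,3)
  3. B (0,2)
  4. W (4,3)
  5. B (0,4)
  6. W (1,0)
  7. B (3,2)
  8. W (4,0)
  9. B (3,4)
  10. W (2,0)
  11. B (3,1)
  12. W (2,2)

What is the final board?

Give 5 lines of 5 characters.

Move 1: B@(1,3) -> caps B=0 W=0
Move 2: W@(0,3) -> caps B=0 W=0
Move 3: B@(0,2) -> caps B=0 W=0
Move 4: W@(4,3) -> caps B=0 W=0
Move 5: B@(0,4) -> caps B=1 W=0
Move 6: W@(1,0) -> caps B=1 W=0
Move 7: B@(3,2) -> caps B=1 W=0
Move 8: W@(4,0) -> caps B=1 W=0
Move 9: B@(3,4) -> caps B=1 W=0
Move 10: W@(2,0) -> caps B=1 W=0
Move 11: B@(3,1) -> caps B=1 W=0
Move 12: W@(2,2) -> caps B=1 W=0

Answer: ..B.B
W..B.
W.W..
.BB.B
W..W.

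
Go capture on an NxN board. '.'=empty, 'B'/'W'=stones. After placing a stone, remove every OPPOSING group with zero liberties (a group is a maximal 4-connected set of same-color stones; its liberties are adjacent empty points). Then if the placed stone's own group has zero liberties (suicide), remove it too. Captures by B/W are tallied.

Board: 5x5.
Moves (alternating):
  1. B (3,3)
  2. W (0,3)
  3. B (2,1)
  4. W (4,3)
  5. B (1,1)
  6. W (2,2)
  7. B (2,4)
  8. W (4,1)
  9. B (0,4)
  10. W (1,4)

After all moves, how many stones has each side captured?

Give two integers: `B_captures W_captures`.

Answer: 0 1

Derivation:
Move 1: B@(3,3) -> caps B=0 W=0
Move 2: W@(0,3) -> caps B=0 W=0
Move 3: B@(2,1) -> caps B=0 W=0
Move 4: W@(4,3) -> caps B=0 W=0
Move 5: B@(1,1) -> caps B=0 W=0
Move 6: W@(2,2) -> caps B=0 W=0
Move 7: B@(2,4) -> caps B=0 W=0
Move 8: W@(4,1) -> caps B=0 W=0
Move 9: B@(0,4) -> caps B=0 W=0
Move 10: W@(1,4) -> caps B=0 W=1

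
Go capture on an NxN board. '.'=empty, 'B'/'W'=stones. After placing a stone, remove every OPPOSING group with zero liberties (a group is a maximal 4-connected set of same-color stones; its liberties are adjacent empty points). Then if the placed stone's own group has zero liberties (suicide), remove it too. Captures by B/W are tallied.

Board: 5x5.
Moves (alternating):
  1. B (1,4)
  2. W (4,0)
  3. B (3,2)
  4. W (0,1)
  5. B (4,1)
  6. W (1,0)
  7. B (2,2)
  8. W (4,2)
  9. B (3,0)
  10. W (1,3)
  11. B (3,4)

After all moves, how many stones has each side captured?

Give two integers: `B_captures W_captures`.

Move 1: B@(1,4) -> caps B=0 W=0
Move 2: W@(4,0) -> caps B=0 W=0
Move 3: B@(3,2) -> caps B=0 W=0
Move 4: W@(0,1) -> caps B=0 W=0
Move 5: B@(4,1) -> caps B=0 W=0
Move 6: W@(1,0) -> caps B=0 W=0
Move 7: B@(2,2) -> caps B=0 W=0
Move 8: W@(4,2) -> caps B=0 W=0
Move 9: B@(3,0) -> caps B=1 W=0
Move 10: W@(1,3) -> caps B=1 W=0
Move 11: B@(3,4) -> caps B=1 W=0

Answer: 1 0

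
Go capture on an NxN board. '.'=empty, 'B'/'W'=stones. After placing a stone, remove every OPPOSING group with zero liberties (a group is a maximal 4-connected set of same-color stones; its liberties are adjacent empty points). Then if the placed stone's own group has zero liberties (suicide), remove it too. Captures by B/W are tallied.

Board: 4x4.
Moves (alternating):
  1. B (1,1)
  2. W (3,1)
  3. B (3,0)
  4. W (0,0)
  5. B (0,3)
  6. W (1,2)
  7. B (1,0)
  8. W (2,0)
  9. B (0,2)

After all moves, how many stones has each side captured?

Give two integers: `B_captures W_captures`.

Answer: 0 1

Derivation:
Move 1: B@(1,1) -> caps B=0 W=0
Move 2: W@(3,1) -> caps B=0 W=0
Move 3: B@(3,0) -> caps B=0 W=0
Move 4: W@(0,0) -> caps B=0 W=0
Move 5: B@(0,3) -> caps B=0 W=0
Move 6: W@(1,2) -> caps B=0 W=0
Move 7: B@(1,0) -> caps B=0 W=0
Move 8: W@(2,0) -> caps B=0 W=1
Move 9: B@(0,2) -> caps B=0 W=1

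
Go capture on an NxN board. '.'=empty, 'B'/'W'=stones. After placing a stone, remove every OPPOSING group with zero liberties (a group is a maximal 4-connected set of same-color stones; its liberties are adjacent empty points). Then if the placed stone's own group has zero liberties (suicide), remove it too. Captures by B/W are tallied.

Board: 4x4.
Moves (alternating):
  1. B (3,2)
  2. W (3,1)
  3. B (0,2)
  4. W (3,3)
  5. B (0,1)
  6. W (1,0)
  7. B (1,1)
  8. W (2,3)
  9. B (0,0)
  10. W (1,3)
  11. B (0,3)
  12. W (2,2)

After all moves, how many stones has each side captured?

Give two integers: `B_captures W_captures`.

Move 1: B@(3,2) -> caps B=0 W=0
Move 2: W@(3,1) -> caps B=0 W=0
Move 3: B@(0,2) -> caps B=0 W=0
Move 4: W@(3,3) -> caps B=0 W=0
Move 5: B@(0,1) -> caps B=0 W=0
Move 6: W@(1,0) -> caps B=0 W=0
Move 7: B@(1,1) -> caps B=0 W=0
Move 8: W@(2,3) -> caps B=0 W=0
Move 9: B@(0,0) -> caps B=0 W=0
Move 10: W@(1,3) -> caps B=0 W=0
Move 11: B@(0,3) -> caps B=0 W=0
Move 12: W@(2,2) -> caps B=0 W=1

Answer: 0 1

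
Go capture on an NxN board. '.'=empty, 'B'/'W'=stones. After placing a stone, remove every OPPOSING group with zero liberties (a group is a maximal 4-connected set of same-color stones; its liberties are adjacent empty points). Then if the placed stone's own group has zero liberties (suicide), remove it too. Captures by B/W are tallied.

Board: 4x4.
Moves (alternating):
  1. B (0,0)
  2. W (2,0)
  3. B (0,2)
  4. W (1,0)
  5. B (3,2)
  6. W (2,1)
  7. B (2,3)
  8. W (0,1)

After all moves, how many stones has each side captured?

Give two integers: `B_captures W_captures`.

Answer: 0 1

Derivation:
Move 1: B@(0,0) -> caps B=0 W=0
Move 2: W@(2,0) -> caps B=0 W=0
Move 3: B@(0,2) -> caps B=0 W=0
Move 4: W@(1,0) -> caps B=0 W=0
Move 5: B@(3,2) -> caps B=0 W=0
Move 6: W@(2,1) -> caps B=0 W=0
Move 7: B@(2,3) -> caps B=0 W=0
Move 8: W@(0,1) -> caps B=0 W=1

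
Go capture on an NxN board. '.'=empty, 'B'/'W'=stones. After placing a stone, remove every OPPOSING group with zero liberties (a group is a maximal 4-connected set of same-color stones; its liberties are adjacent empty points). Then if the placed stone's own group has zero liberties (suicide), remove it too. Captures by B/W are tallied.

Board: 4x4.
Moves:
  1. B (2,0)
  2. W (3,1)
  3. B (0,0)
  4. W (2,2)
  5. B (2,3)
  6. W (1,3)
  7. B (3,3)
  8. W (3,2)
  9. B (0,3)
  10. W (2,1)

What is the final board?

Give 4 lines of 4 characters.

Answer: B..B
...W
BWW.
.WW.

Derivation:
Move 1: B@(2,0) -> caps B=0 W=0
Move 2: W@(3,1) -> caps B=0 W=0
Move 3: B@(0,0) -> caps B=0 W=0
Move 4: W@(2,2) -> caps B=0 W=0
Move 5: B@(2,3) -> caps B=0 W=0
Move 6: W@(1,3) -> caps B=0 W=0
Move 7: B@(3,3) -> caps B=0 W=0
Move 8: W@(3,2) -> caps B=0 W=2
Move 9: B@(0,3) -> caps B=0 W=2
Move 10: W@(2,1) -> caps B=0 W=2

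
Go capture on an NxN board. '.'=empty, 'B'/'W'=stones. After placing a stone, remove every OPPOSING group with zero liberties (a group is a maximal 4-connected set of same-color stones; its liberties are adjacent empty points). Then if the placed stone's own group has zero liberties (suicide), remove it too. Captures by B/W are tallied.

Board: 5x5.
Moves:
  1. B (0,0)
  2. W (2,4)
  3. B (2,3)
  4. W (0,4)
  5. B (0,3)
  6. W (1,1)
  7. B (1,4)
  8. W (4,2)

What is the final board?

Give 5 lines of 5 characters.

Move 1: B@(0,0) -> caps B=0 W=0
Move 2: W@(2,4) -> caps B=0 W=0
Move 3: B@(2,3) -> caps B=0 W=0
Move 4: W@(0,4) -> caps B=0 W=0
Move 5: B@(0,3) -> caps B=0 W=0
Move 6: W@(1,1) -> caps B=0 W=0
Move 7: B@(1,4) -> caps B=1 W=0
Move 8: W@(4,2) -> caps B=1 W=0

Answer: B..B.
.W..B
...BW
.....
..W..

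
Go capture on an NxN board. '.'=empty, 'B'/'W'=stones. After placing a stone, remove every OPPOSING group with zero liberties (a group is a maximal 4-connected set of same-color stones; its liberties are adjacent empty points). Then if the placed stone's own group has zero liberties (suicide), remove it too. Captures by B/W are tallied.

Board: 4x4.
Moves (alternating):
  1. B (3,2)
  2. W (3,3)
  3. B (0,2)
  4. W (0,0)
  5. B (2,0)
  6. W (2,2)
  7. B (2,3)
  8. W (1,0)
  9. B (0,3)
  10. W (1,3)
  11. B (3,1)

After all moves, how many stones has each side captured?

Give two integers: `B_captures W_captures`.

Answer: 1 0

Derivation:
Move 1: B@(3,2) -> caps B=0 W=0
Move 2: W@(3,3) -> caps B=0 W=0
Move 3: B@(0,2) -> caps B=0 W=0
Move 4: W@(0,0) -> caps B=0 W=0
Move 5: B@(2,0) -> caps B=0 W=0
Move 6: W@(2,2) -> caps B=0 W=0
Move 7: B@(2,3) -> caps B=1 W=0
Move 8: W@(1,0) -> caps B=1 W=0
Move 9: B@(0,3) -> caps B=1 W=0
Move 10: W@(1,3) -> caps B=1 W=0
Move 11: B@(3,1) -> caps B=1 W=0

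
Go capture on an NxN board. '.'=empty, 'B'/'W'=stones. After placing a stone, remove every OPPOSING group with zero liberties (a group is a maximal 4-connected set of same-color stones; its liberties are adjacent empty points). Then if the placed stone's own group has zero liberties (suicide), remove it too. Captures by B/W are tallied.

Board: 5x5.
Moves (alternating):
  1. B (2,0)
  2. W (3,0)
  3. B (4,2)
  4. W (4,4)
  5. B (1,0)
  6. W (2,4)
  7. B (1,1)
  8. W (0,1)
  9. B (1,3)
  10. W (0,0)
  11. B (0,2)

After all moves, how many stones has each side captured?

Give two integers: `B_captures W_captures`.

Move 1: B@(2,0) -> caps B=0 W=0
Move 2: W@(3,0) -> caps B=0 W=0
Move 3: B@(4,2) -> caps B=0 W=0
Move 4: W@(4,4) -> caps B=0 W=0
Move 5: B@(1,0) -> caps B=0 W=0
Move 6: W@(2,4) -> caps B=0 W=0
Move 7: B@(1,1) -> caps B=0 W=0
Move 8: W@(0,1) -> caps B=0 W=0
Move 9: B@(1,3) -> caps B=0 W=0
Move 10: W@(0,0) -> caps B=0 W=0
Move 11: B@(0,2) -> caps B=2 W=0

Answer: 2 0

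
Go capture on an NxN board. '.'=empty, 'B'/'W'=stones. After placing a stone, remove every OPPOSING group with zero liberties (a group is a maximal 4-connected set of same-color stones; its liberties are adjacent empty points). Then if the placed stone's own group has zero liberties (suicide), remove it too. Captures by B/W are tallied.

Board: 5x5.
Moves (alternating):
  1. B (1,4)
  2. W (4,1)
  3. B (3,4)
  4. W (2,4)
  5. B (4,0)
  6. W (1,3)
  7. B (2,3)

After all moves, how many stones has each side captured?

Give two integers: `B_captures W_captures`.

Move 1: B@(1,4) -> caps B=0 W=0
Move 2: W@(4,1) -> caps B=0 W=0
Move 3: B@(3,4) -> caps B=0 W=0
Move 4: W@(2,4) -> caps B=0 W=0
Move 5: B@(4,0) -> caps B=0 W=0
Move 6: W@(1,3) -> caps B=0 W=0
Move 7: B@(2,3) -> caps B=1 W=0

Answer: 1 0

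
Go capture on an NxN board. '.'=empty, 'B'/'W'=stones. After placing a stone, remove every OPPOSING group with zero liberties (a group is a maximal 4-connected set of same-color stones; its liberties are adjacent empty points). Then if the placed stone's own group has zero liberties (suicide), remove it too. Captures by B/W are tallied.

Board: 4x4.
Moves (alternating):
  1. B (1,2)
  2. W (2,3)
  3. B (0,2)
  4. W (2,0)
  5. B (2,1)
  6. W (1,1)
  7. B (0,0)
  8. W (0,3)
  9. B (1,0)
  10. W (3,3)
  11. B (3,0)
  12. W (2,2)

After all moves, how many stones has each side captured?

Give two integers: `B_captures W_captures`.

Move 1: B@(1,2) -> caps B=0 W=0
Move 2: W@(2,3) -> caps B=0 W=0
Move 3: B@(0,2) -> caps B=0 W=0
Move 4: W@(2,0) -> caps B=0 W=0
Move 5: B@(2,1) -> caps B=0 W=0
Move 6: W@(1,1) -> caps B=0 W=0
Move 7: B@(0,0) -> caps B=0 W=0
Move 8: W@(0,3) -> caps B=0 W=0
Move 9: B@(1,0) -> caps B=0 W=0
Move 10: W@(3,3) -> caps B=0 W=0
Move 11: B@(3,0) -> caps B=1 W=0
Move 12: W@(2,2) -> caps B=1 W=0

Answer: 1 0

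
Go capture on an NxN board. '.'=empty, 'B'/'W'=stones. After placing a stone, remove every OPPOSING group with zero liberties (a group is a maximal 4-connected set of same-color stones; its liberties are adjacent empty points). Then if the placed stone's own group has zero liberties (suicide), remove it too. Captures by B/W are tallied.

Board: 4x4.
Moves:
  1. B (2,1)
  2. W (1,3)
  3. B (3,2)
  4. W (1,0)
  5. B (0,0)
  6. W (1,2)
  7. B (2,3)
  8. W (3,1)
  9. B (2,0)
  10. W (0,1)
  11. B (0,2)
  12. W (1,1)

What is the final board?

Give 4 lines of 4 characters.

Answer: .WB.
WWWW
BB.B
.WB.

Derivation:
Move 1: B@(2,1) -> caps B=0 W=0
Move 2: W@(1,3) -> caps B=0 W=0
Move 3: B@(3,2) -> caps B=0 W=0
Move 4: W@(1,0) -> caps B=0 W=0
Move 5: B@(0,0) -> caps B=0 W=0
Move 6: W@(1,2) -> caps B=0 W=0
Move 7: B@(2,3) -> caps B=0 W=0
Move 8: W@(3,1) -> caps B=0 W=0
Move 9: B@(2,0) -> caps B=0 W=0
Move 10: W@(0,1) -> caps B=0 W=1
Move 11: B@(0,2) -> caps B=0 W=1
Move 12: W@(1,1) -> caps B=0 W=1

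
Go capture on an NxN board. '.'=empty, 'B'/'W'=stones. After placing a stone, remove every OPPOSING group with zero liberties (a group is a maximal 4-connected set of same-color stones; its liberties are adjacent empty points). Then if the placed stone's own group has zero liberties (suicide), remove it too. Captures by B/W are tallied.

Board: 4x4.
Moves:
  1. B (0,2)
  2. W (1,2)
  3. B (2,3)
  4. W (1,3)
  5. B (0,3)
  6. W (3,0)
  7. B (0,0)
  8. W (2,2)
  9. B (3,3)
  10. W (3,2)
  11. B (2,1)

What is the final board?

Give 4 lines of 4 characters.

Answer: B.BB
..WW
.BW.
W.W.

Derivation:
Move 1: B@(0,2) -> caps B=0 W=0
Move 2: W@(1,2) -> caps B=0 W=0
Move 3: B@(2,3) -> caps B=0 W=0
Move 4: W@(1,3) -> caps B=0 W=0
Move 5: B@(0,3) -> caps B=0 W=0
Move 6: W@(3,0) -> caps B=0 W=0
Move 7: B@(0,0) -> caps B=0 W=0
Move 8: W@(2,2) -> caps B=0 W=0
Move 9: B@(3,3) -> caps B=0 W=0
Move 10: W@(3,2) -> caps B=0 W=2
Move 11: B@(2,1) -> caps B=0 W=2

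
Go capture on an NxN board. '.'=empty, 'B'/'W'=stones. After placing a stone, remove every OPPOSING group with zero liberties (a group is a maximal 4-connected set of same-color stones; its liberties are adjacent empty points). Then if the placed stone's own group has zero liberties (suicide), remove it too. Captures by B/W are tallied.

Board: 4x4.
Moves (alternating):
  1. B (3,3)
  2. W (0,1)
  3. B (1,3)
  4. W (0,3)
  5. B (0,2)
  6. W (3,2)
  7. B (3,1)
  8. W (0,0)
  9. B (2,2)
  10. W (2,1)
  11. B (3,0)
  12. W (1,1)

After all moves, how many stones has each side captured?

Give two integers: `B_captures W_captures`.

Move 1: B@(3,3) -> caps B=0 W=0
Move 2: W@(0,1) -> caps B=0 W=0
Move 3: B@(1,3) -> caps B=0 W=0
Move 4: W@(0,3) -> caps B=0 W=0
Move 5: B@(0,2) -> caps B=1 W=0
Move 6: W@(3,2) -> caps B=1 W=0
Move 7: B@(3,1) -> caps B=1 W=0
Move 8: W@(0,0) -> caps B=1 W=0
Move 9: B@(2,2) -> caps B=2 W=0
Move 10: W@(2,1) -> caps B=2 W=0
Move 11: B@(3,0) -> caps B=2 W=0
Move 12: W@(1,1) -> caps B=2 W=0

Answer: 2 0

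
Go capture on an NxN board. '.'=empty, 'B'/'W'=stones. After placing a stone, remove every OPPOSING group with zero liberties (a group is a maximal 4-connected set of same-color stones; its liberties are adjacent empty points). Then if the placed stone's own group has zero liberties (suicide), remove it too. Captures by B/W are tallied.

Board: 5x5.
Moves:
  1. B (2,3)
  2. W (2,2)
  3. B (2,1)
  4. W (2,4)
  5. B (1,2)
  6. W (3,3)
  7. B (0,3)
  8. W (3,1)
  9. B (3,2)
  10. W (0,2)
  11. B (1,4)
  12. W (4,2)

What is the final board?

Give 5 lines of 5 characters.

Move 1: B@(2,3) -> caps B=0 W=0
Move 2: W@(2,2) -> caps B=0 W=0
Move 3: B@(2,1) -> caps B=0 W=0
Move 4: W@(2,4) -> caps B=0 W=0
Move 5: B@(1,2) -> caps B=0 W=0
Move 6: W@(3,3) -> caps B=0 W=0
Move 7: B@(0,3) -> caps B=0 W=0
Move 8: W@(3,1) -> caps B=0 W=0
Move 9: B@(3,2) -> caps B=1 W=0
Move 10: W@(0,2) -> caps B=1 W=0
Move 11: B@(1,4) -> caps B=1 W=0
Move 12: W@(4,2) -> caps B=1 W=0

Answer: ..WB.
..B.B
.B.BW
.WBW.
..W..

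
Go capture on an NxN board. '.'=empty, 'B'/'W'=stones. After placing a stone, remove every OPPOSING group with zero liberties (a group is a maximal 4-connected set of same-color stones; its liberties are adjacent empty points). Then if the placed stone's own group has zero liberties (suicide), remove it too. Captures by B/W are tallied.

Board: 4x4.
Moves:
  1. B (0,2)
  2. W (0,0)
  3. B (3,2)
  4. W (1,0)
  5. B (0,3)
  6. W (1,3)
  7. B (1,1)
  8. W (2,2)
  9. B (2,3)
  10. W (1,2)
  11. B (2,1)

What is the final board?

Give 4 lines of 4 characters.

Move 1: B@(0,2) -> caps B=0 W=0
Move 2: W@(0,0) -> caps B=0 W=0
Move 3: B@(3,2) -> caps B=0 W=0
Move 4: W@(1,0) -> caps B=0 W=0
Move 5: B@(0,3) -> caps B=0 W=0
Move 6: W@(1,3) -> caps B=0 W=0
Move 7: B@(1,1) -> caps B=0 W=0
Move 8: W@(2,2) -> caps B=0 W=0
Move 9: B@(2,3) -> caps B=0 W=0
Move 10: W@(1,2) -> caps B=0 W=0
Move 11: B@(2,1) -> caps B=3 W=0

Answer: W.BB
WB..
.B.B
..B.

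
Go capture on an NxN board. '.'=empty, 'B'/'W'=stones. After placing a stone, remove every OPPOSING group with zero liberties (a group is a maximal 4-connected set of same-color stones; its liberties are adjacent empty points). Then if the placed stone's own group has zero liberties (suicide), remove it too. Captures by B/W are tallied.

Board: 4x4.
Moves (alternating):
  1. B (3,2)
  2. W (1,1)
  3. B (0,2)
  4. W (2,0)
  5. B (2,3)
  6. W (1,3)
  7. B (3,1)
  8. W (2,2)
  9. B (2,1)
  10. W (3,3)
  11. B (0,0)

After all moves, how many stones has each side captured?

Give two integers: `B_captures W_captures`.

Answer: 0 1

Derivation:
Move 1: B@(3,2) -> caps B=0 W=0
Move 2: W@(1,1) -> caps B=0 W=0
Move 3: B@(0,2) -> caps B=0 W=0
Move 4: W@(2,0) -> caps B=0 W=0
Move 5: B@(2,3) -> caps B=0 W=0
Move 6: W@(1,3) -> caps B=0 W=0
Move 7: B@(3,1) -> caps B=0 W=0
Move 8: W@(2,2) -> caps B=0 W=0
Move 9: B@(2,1) -> caps B=0 W=0
Move 10: W@(3,3) -> caps B=0 W=1
Move 11: B@(0,0) -> caps B=0 W=1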